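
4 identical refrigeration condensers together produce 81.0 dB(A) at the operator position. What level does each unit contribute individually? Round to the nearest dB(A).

75 dB(A)

4 equal contributions raise the level by 10·log₁₀ 4 = 6.021 dB, so each unit alone gives 81.0 − 6.021.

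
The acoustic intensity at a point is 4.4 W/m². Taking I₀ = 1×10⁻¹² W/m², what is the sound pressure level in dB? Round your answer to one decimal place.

I/I₀ = 4.4/10⁻¹² = 4.4×10^12, and L = 10·log₁₀(I/I₀).
L = 10·(0.6435 + 12) = 126.43 dB.

126.4 dB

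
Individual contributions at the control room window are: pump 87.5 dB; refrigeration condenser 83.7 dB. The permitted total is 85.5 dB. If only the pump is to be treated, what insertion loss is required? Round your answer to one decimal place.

6.7 dB

Everything except the pump sums to 10^(83.7/10) = 2.344e+08 in linear terms, 83.70 dB.
To meet 85.5 dB overall, the treated pump may contribute at most 10^(85.5/10) − 2.344e+08 = 1.204e+08, i.e. 80.81 dB.
So the pump must be reduced from 87.5 to 80.81 dB: IL = 6.69 dB.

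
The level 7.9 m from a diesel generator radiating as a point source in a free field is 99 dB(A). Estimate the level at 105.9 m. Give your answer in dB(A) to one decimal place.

Spherical spreading from a point source gives a 20·log₁₀(r₂/r₁) drop.
L₂ = 99 − 20·log₁₀(105.9/7.9) = 99 − 22.545 = 76.45 dB(A).

76.5 dB(A)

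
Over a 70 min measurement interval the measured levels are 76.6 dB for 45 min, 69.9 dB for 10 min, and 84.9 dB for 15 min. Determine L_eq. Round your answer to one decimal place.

The energy average is taken in the linear domain: L_eq = 10·log₁₀[(Σ tᵢ·10^(Lᵢ/10))/T], T = 70 min.
Σ tᵢ·10^(Lᵢ/10) = 45·10^(76.6/10) + 10·10^(69.9/10) + 15·10^(84.9/10) = 6.790e+09.
L_eq = 10·log₁₀(6.790e+09/70) = 79.87 dB.

79.9 dB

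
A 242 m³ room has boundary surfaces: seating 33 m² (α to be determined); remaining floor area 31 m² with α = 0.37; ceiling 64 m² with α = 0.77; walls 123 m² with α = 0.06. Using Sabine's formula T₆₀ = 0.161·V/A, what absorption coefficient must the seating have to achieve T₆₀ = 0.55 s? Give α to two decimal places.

A = 0.161·V/T₆₀ = 0.161·242/0.55 = 70.84 m² sabins.
Absorption from the other surfaces = 31·0.37 + 64·0.77 + 123·0.06 = 68.13 m², so the seating must supply 2.71 m² over 33 m².
α = 2.71/33 = 0.082.

0.08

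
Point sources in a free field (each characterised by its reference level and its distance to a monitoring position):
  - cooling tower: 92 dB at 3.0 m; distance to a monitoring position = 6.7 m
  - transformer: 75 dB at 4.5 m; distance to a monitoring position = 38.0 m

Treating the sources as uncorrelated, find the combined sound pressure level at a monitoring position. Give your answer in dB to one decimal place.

First find each source's level at the receiver (point-source: −20·log₁₀(r/r_ref)), then combine on an intensity basis.
cooling tower: 92 − 20·log₁₀(6.7/3.0) = 92 − 6.98 = 85.02 dB.
transformer: 75 − 20·log₁₀(38.0/4.5) = 75 − 18.53 = 56.47 dB.
Σ 10^(L/10) = 3.182e+08 → L_total = 10·log₁₀(3.182e+08) = 85.03 dB.

85.0 dB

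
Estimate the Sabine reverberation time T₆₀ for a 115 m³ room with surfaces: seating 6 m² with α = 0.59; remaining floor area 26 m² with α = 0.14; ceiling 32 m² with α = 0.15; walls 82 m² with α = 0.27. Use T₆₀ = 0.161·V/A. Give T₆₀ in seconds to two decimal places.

0.54 s

Total absorption A = 6·0.59 + 26·0.14 + 32·0.15 + 82·0.27 = 34.12 m² sabins.
T₆₀ = 0.161·V/A = 0.161·115/34.12 = 0.543 s.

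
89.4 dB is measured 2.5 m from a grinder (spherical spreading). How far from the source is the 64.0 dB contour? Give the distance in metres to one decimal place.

For a point source L₁ − L₂ = 20·log₁₀(r₂/r₁), so r₂ = r₁·10^((L₁−L₂)/20).
r₂ = 2.5·10^((89.4−64.0)/20) = 2.5·10^(25.4/20) = 46.55 m.

46.6 m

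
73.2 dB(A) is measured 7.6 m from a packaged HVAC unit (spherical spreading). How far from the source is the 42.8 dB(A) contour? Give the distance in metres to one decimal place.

The 30.4 dB drop corresponds to a distance ratio of 10^(30.4/20) for a point source.
r₂ = 7.6·10^((73.2−42.8)/20) = 7.6·10^(30.4/20) = 251.66 m.

251.7 m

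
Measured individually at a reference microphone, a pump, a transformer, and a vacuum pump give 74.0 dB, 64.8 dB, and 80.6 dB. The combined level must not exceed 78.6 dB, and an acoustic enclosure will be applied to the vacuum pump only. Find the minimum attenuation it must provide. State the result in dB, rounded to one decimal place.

Everything except the vacuum pump sums to 10^(74.0/10) + 10^(64.8/10) = 2.814e+07 in linear terms, 74.49 dB.
To meet 78.6 dB overall, the treated vacuum pump may contribute at most 10^(78.6/10) − 2.814e+07 = 4.430e+07, i.e. 76.46 dB.
Required insertion loss = 80.6 − 76.46 = 4.14 dB.

4.1 dB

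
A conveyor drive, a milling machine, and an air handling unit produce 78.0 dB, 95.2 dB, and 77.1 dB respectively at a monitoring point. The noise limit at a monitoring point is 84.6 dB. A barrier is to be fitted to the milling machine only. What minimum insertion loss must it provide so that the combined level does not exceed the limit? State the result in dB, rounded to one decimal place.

12.8 dB

Everything except the milling machine sums to 10^(78.0/10) + 10^(77.1/10) = 1.144e+08 in linear terms, 80.58 dB.
To meet 84.6 dB overall, the treated milling machine may contribute at most 10^(84.6/10) − 1.144e+08 = 1.740e+08, i.e. 82.41 dB.
So the milling machine must be reduced from 95.2 to 82.41 dB: IL = 12.79 dB.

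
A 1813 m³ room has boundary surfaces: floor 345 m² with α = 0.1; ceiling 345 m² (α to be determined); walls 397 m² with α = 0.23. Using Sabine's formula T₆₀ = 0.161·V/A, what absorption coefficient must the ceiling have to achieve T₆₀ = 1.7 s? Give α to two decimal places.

A = 0.161·V/T₆₀ = 0.161·1813/1.7 = 171.70 m² sabins.
Absorption from the other surfaces = 345·0.1 + 397·0.23 = 125.81 m², so the ceiling must supply 45.89 m² over 345 m².
α = 45.89/345 = 0.133.

0.13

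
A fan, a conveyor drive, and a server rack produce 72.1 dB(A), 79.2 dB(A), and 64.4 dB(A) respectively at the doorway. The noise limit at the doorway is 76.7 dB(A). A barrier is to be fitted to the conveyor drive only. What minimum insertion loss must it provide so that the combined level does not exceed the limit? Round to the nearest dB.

5 dB

The untreated sources together contribute 10^(72.1/10) + 10^(64.4/10) = 1.897e+07, i.e. 72.78 dB(A).
To meet 76.7 dB(A) overall, the treated conveyor drive may contribute at most 10^(76.7/10) − 1.897e+07 = 2.780e+07, i.e. 74.44 dB(A).
Required insertion loss = 79.2 − 74.44 = 4.76 dB.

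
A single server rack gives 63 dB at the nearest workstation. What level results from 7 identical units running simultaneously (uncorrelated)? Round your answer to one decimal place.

71.5 dB

N identical incoherent sources raise the level by 10·log₁₀ N.
L_total = 63 + 10·log₁₀(7) = 63 + 8.451 = 71.45 dB.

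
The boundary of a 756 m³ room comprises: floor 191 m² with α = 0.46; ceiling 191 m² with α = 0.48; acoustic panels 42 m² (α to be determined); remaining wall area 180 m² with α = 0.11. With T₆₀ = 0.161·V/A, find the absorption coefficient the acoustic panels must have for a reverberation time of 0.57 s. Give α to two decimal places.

A = 0.161·V/T₆₀ = 0.161·756/0.57 = 213.54 m² sabins.
Absorption from the other surfaces = 191·0.46 + 191·0.48 + 180·0.11 = 199.34 m², so the acoustic panels must supply 14.20 m² over 42 m².
α = 14.20/42 = 0.338.

0.34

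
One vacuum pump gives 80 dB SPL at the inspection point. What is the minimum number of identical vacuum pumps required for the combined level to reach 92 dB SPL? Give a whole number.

Need L₁ + 10·log₁₀ N ≥ 92, i.e. log₁₀ N ≥ 1.20.
N ≥ 10^(12.0/10) = 15.849, so N = 16.

16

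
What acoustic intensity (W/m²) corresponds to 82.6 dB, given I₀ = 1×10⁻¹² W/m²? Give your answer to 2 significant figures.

L = 10·log₁₀(I/I₀) ⇒ I = I₀·10^(L/10) = 10⁻¹² × 10^8.26.

0.00018 W/m²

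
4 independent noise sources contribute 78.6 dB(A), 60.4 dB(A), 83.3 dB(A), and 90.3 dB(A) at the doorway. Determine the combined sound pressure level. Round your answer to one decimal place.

Incoherent sources combine by intensity addition: L_total = 10·log₁₀(Σ 10^(L_i/10)).
Σ 10^(L/10) = 10^(78.6/10) + 10^(60.4/10) + 10^(83.3/10) + 10^(90.3/10) = 1.359e+09.
L_total = 10·log₁₀(1.359e+09) = 91.33 dB(A).

91.3 dB(A)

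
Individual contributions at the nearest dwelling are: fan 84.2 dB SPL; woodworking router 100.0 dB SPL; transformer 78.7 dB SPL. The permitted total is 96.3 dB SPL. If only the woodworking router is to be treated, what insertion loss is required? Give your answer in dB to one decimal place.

Everything except the woodworking router sums to 10^(84.2/10) + 10^(78.7/10) = 3.372e+08 in linear terms, 85.28 dB SPL.
To meet 96.3 dB SPL overall, the treated woodworking router may contribute at most 10^(96.3/10) − 3.372e+08 = 3.929e+09, i.e. 95.94 dB SPL.
Required insertion loss = 100.0 − 95.94 = 4.06 dB.

4.1 dB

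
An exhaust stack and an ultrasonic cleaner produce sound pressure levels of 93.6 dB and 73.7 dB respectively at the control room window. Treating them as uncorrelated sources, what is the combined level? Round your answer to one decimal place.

93.6 dB

For uncorrelated sources the intensities add, so convert each level to linear form, sum, and take 10·log₁₀ of the total.
Σ 10^(L/10) = 10^(93.6/10) + 10^(73.7/10) = 2.314e+09.
L_total = 10·log₁₀(2.314e+09) = 93.64 dB.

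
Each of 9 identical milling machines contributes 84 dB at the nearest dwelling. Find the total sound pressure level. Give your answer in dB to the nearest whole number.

94 dB

With 9 equal, uncorrelated contributions the intensity is 9× that of one unit, giving a rise of 10·log₁₀ 9.
L_total = 84 + 10·log₁₀(9) = 84 + 9.542 = 93.54 dB.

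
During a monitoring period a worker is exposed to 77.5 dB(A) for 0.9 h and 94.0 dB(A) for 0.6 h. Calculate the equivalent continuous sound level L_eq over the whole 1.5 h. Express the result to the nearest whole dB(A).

The energy average is taken in the linear domain: L_eq = 10·log₁₀[(Σ tᵢ·10^(Lᵢ/10))/T], T = 1.5 h.
Σ tᵢ·10^(Lᵢ/10) = 0.9·10^(77.5/10) + 0.6·10^(94.0/10) = 1.558e+09.
L_eq = 10·log₁₀(1.558e+09/1.5) = 90.16 dB(A).

90 dB(A)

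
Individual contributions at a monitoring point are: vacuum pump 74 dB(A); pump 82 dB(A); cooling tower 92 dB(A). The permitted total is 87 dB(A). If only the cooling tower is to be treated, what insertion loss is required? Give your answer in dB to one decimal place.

7.0 dB

The untreated sources together contribute 10^(74/10) + 10^(82/10) = 1.836e+08, i.e. 82.64 dB(A).
To meet 87 dB(A) overall, the treated cooling tower may contribute at most 10^(87/10) − 1.836e+08 = 3.176e+08, i.e. 85.02 dB(A).
So the cooling tower must be reduced from 92 to 85.02 dB(A): IL = 6.98 dB.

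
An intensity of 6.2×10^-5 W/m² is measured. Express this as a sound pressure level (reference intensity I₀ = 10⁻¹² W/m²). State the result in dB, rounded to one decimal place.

Dividing by I₀ shifts the exponent by 12: I/I₀ = 6.2×10^7.
L = 10·(0.7924 + 7) = 77.92 dB.

77.9 dB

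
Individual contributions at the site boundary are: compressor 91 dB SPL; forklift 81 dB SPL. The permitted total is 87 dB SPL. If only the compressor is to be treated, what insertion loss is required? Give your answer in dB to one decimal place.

Everything except the compressor sums to 10^(81/10) = 1.259e+08 in linear terms, 81.00 dB SPL.
To meet 87 dB SPL overall, the treated compressor may contribute at most 10^(87/10) − 1.259e+08 = 3.753e+08, i.e. 85.74 dB SPL.
So the compressor must be reduced from 91 to 85.74 dB SPL: IL = 5.26 dB.

5.3 dB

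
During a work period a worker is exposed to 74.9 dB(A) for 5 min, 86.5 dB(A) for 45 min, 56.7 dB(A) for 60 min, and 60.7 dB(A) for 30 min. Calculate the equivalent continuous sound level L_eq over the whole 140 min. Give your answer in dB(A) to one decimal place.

Weight each interval's intensity by its duration and average over T = 140 min:
Σ tᵢ·10^(Lᵢ/10) = 5·10^(74.9/10) + 45·10^(86.5/10) + 60·10^(56.7/10) + 30·10^(60.7/10) = 2.032e+10.
L_eq = 10·log₁₀(2.032e+10/140) = 81.62 dB(A).

81.6 dB(A)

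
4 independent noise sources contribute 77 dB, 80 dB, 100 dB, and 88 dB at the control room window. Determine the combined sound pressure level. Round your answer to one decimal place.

100.3 dB

Incoherent sources combine by intensity addition: L_total = 10·log₁₀(Σ 10^(L_i/10)).
Σ 10^(L/10) = 10^(77/10) + 10^(80/10) + 10^(100/10) + 10^(88/10) = 1.078e+10.
L_total = 10·log₁₀(1.078e+10) = 100.33 dB.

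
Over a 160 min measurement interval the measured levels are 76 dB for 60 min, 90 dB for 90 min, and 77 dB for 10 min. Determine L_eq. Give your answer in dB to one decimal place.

L_eq = 10·log₁₀[(1/T)·Σ tᵢ·10^(Lᵢ/10)] with T = 160 min.
Σ tᵢ·10^(Lᵢ/10) = 60·10^(76/10) + 90·10^(90/10) + 10·10^(77/10) = 9.289e+10.
L_eq = 10·log₁₀(9.289e+10/160) = 87.64 dB.

87.6 dB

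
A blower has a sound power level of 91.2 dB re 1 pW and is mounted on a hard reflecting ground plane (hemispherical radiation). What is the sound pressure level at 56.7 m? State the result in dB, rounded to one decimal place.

48.1 dB

Free-field hemispherical radiation: L_p = L_w − 10·log₁₀(2π·r²), r = 56.7 m.
2π·r² = 2.02e+04 m², 10·log₁₀ of that is 43.053 dB.
L_p = 91.2 − 43.053 = 48.15 dB.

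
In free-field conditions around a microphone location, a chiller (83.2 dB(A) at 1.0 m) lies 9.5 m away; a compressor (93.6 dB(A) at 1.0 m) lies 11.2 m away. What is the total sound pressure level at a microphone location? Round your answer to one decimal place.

73.1 dB(A)

Apply inverse-square spreading to bring every level to the receiver, then sum 10^(L/10).
chiller: 83.2 − 20·log₁₀(9.5/1.0) = 83.2 − 19.55 = 63.65 dB(A).
compressor: 93.6 − 20·log₁₀(11.2/1.0) = 93.6 − 20.98 = 72.62 dB(A).
Σ 10^(L/10) = 2.058e+07 → L_total = 10·log₁₀(2.058e+07) = 73.13 dB(A).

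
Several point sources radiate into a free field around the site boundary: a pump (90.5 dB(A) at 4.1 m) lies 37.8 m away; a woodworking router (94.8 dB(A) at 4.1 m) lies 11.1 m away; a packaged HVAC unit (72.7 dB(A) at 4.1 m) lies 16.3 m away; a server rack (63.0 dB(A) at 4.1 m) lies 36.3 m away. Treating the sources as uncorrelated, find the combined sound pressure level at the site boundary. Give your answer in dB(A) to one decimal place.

Propagate each source to the receiver with L = L_ref − 20·log₁₀(r/r_ref), then add intensities.
pump: 90.5 − 20·log₁₀(37.8/4.1) = 90.5 − 19.29 = 71.21 dB(A).
woodworking router: 94.8 − 20·log₁₀(11.1/4.1) = 94.8 − 8.65 = 86.15 dB(A).
packaged HVAC unit: 72.7 − 20·log₁₀(16.3/4.1) = 72.7 − 11.99 = 60.71 dB(A).
server rack: 63.0 − 20·log₁₀(36.3/4.1) = 63.0 − 18.94 = 44.06 dB(A).
Σ 10^(L/10) = 4.264e+08 → L_total = 10·log₁₀(4.264e+08) = 86.30 dB(A).

86.3 dB(A)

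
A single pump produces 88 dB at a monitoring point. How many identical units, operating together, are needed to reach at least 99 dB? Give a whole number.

N identical sources give L₁ + 10·log₁₀ N, so require 10·log₁₀ N ≥ 99 − 88 = 11.0 dB.
N ≥ 10^(11.0/10) = 12.589, so N = 13.

13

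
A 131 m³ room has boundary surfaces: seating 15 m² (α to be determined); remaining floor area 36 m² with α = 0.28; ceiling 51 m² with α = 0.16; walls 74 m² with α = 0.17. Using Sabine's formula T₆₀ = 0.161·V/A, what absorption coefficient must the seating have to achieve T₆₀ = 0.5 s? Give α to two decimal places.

From T₆₀ = 0.161·V/A, the target T₆₀ = 0.5 s needs A = 0.161·131/0.5 = 42.18 m².
Absorption from the other surfaces = 36·0.28 + 51·0.16 + 74·0.17 = 30.82 m², so the seating must supply 11.36 m² over 15 m².
α = 11.36/15 = 0.757.

0.76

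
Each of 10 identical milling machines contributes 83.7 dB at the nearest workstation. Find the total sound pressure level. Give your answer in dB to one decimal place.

With 10 equal, uncorrelated contributions the intensity is 10× that of one unit, giving a rise of 10·log₁₀ 10.
L_total = 83.7 + 10·log₁₀(10) = 83.7 + 10.000 = 93.70 dB.

93.7 dB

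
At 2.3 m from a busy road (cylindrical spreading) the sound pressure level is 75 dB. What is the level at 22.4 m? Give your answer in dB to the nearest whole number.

For a line source, L₂ = L₁ − 10·log₁₀(r₂/r₁).
L₂ = 75 − 10·log₁₀(22.4/2.3) = 75 − 9.885 = 65.11 dB.

65 dB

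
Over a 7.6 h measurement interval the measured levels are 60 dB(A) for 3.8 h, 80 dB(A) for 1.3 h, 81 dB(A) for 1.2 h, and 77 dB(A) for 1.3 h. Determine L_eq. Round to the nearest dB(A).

77 dB(A)

L_eq = 10·log₁₀[(1/T)·Σ tᵢ·10^(Lᵢ/10)] with T = 7.6 h.
Σ tᵢ·10^(Lᵢ/10) = 3.8·10^(60/10) + 1.3·10^(80/10) + 1.2·10^(81/10) + 1.3·10^(77/10) = 3.500e+08.
L_eq = 10·log₁₀(3.500e+08/7.6) = 76.63 dB(A).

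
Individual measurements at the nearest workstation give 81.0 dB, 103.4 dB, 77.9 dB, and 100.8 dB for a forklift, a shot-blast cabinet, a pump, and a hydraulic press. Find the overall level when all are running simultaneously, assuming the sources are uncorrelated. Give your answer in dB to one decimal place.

For uncorrelated sources the intensities add, so convert each level to linear form, sum, and take 10·log₁₀ of the total.
Σ 10^(L/10) = 10^(81.0/10) + 10^(103.4/10) + 10^(77.9/10) + 10^(100.8/10) = 3.409e+10.
L_total = 10·log₁₀(3.409e+10) = 105.33 dB.

105.3 dB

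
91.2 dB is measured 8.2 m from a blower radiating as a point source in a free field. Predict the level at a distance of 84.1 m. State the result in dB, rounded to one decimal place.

71.0 dB

Point-source attenuation: ΔL = 20·log₁₀(r₂/r₁) = 20·log₁₀(84.1/8.2) = 20.220 dB.
L₂ = 91.2 − 20·log₁₀(84.1/8.2) = 91.2 − 20.220 = 70.98 dB.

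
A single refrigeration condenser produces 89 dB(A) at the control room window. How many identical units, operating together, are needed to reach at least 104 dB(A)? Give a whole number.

The shortfall is 104 − 89 = 15.0 dB, and N units add 10·log₁₀ N, so need 10·log₁₀ N ≥ 15.0.
N ≥ 10^(15.0/10) = 31.623, so N = 32.

32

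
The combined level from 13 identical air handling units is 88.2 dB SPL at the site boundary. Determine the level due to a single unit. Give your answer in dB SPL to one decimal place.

13 equal contributions raise the level by 10·log₁₀ 13 = 11.139 dB, so each unit alone gives 88.2 − 11.139.

77.1 dB SPL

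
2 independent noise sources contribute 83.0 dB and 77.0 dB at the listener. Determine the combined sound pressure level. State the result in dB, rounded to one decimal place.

For uncorrelated sources the intensities add, so convert each level to linear form, sum, and take 10·log₁₀ of the total.
Σ 10^(L/10) = 10^(83.0/10) + 10^(77.0/10) = 2.496e+08.
L_total = 10·log₁₀(2.496e+08) = 83.97 dB.

84.0 dB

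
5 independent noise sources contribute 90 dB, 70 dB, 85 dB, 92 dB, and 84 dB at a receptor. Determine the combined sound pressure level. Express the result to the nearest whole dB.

Incoherent sources combine by intensity addition: L_total = 10·log₁₀(Σ 10^(L_i/10)).
Σ 10^(L/10) = 10^(90/10) + 10^(70/10) + 10^(85/10) + 10^(92/10) + 10^(84/10) = 3.162e+09.
L_total = 10·log₁₀(3.162e+09) = 95.00 dB.

95 dB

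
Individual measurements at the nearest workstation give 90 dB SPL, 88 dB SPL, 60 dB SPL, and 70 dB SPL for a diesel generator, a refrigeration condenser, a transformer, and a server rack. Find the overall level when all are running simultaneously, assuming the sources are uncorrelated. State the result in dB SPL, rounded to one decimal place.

92.2 dB SPL

For uncorrelated sources the intensities add, so convert each level to linear form, sum, and take 10·log₁₀ of the total.
Σ 10^(L/10) = 10^(90/10) + 10^(88/10) + 10^(60/10) + 10^(70/10) = 1.642e+09.
L_total = 10·log₁₀(1.642e+09) = 92.15 dB SPL.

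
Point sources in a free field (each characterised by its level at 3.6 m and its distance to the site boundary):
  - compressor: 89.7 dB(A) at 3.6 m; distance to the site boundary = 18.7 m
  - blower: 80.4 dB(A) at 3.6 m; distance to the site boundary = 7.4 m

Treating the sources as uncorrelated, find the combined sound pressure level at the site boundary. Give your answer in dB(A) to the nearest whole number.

Apply inverse-square spreading to bring every level to the receiver, then sum 10^(L/10).
compressor: 89.7 − 20·log₁₀(18.7/3.6) = 89.7 − 14.31 = 75.39 dB(A).
blower: 80.4 − 20·log₁₀(7.4/3.6) = 80.4 − 6.26 = 74.14 dB(A).
Σ 10^(L/10) = 6.054e+07 → L_total = 10·log₁₀(6.054e+07) = 77.82 dB(A).

78 dB(A)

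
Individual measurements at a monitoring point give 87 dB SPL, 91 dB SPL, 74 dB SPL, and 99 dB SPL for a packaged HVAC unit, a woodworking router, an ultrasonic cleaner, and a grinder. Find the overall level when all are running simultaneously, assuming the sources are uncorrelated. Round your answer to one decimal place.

For uncorrelated sources the intensities add, so convert each level to linear form, sum, and take 10·log₁₀ of the total.
Σ 10^(L/10) = 10^(87/10) + 10^(91/10) + 10^(74/10) + 10^(99/10) = 9.729e+09.
L_total = 10·log₁₀(9.729e+09) = 99.88 dB SPL.

99.9 dB SPL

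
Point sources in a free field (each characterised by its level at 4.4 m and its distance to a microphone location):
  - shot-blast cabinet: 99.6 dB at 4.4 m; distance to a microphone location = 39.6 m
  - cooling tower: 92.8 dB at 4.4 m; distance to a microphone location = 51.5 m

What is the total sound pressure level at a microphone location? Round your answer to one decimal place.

Apply inverse-square spreading to bring every level to the receiver, then sum 10^(L/10).
shot-blast cabinet: 99.6 − 20·log₁₀(39.6/4.4) = 99.6 − 19.08 = 80.52 dB.
cooling tower: 92.8 − 20·log₁₀(51.5/4.4) = 92.8 − 21.37 = 71.43 dB.
Σ 10^(L/10) = 1.265e+08 → L_total = 10·log₁₀(1.265e+08) = 81.02 dB.

81.0 dB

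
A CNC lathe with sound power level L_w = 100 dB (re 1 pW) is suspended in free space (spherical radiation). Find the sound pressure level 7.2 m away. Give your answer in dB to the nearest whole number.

72 dB

The power spreads over a sphere of area 4π·r², so L_p = L_w − 10·log₁₀(4π·r²).
4π·r² = 651.4 m², 10·log₁₀ of that is 28.139 dB.
L_p = 100 − 28.139 = 71.86 dB.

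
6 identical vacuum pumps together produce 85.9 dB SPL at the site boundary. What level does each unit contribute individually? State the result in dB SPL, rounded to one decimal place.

Dividing the total intensity by 6 lowers the level by 10·log₁₀ 6 = 7.782 dB: L₁ = 85.9 − 7.782.

78.1 dB SPL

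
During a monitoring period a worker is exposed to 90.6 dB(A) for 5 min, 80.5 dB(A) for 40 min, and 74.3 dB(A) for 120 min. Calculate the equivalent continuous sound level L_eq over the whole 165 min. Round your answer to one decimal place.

The energy average is taken in the linear domain: L_eq = 10·log₁₀[(Σ tᵢ·10^(Lᵢ/10))/T], T = 165 min.
Σ tᵢ·10^(Lᵢ/10) = 5·10^(90.6/10) + 40·10^(80.5/10) + 120·10^(74.3/10) = 1.346e+10.
L_eq = 10·log₁₀(1.346e+10/165) = 79.12 dB(A).

79.1 dB(A)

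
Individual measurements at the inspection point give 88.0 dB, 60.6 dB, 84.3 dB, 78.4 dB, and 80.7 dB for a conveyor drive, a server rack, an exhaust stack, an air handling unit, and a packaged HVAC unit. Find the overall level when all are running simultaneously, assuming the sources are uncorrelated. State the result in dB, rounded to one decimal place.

90.4 dB

Incoherent sources combine by intensity addition: L_total = 10·log₁₀(Σ 10^(L_i/10)).
Σ 10^(L/10) = 10^(88.0/10) + 10^(60.6/10) + 10^(84.3/10) + 10^(78.4/10) + 10^(80.7/10) = 1.088e+09.
L_total = 10·log₁₀(1.088e+09) = 90.37 dB.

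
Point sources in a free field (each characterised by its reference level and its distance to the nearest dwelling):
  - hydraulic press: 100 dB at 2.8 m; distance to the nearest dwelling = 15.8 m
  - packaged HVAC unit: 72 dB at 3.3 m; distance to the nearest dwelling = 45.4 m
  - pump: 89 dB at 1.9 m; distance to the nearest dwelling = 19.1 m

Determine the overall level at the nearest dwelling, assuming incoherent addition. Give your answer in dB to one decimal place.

First find each source's level at the receiver (point-source: −20·log₁₀(r/r_ref)), then combine on an intensity basis.
hydraulic press: 100 − 20·log₁₀(15.8/2.8) = 100 − 15.03 = 84.97 dB.
packaged HVAC unit: 72 − 20·log₁₀(45.4/3.3) = 72 − 22.77 = 49.23 dB.
pump: 89 − 20·log₁₀(19.1/1.9) = 89 − 20.05 = 68.95 dB.
Σ 10^(L/10) = 3.220e+08 → L_total = 10·log₁₀(3.220e+08) = 85.08 dB.

85.1 dB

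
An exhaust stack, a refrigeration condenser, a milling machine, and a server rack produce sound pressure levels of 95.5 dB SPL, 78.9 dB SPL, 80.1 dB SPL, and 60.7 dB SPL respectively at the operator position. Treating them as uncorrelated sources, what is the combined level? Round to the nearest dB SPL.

96 dB SPL

Incoherent sources combine by intensity addition: L_total = 10·log₁₀(Σ 10^(L_i/10)).
Σ 10^(L/10) = 10^(95.5/10) + 10^(78.9/10) + 10^(80.1/10) + 10^(60.7/10) = 3.729e+09.
L_total = 10·log₁₀(3.729e+09) = 95.72 dB SPL.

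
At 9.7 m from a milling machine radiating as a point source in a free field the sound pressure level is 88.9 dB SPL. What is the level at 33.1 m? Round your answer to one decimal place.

78.2 dB SPL

Spherical spreading from a point source gives a 20·log₁₀(r₂/r₁) drop.
L₂ = 88.9 − 20·log₁₀(33.1/9.7) = 88.9 − 10.661 = 78.24 dB SPL.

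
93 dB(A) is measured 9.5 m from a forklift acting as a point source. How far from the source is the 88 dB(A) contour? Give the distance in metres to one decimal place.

16.9 m

Point-source spreading drops the level by 20·log₁₀(r₂/r₁); inverting, r₂/r₁ = 10^(ΔL/20).
r₂ = 9.5·10^((93−88)/20) = 9.5·10^(5.0/20) = 16.89 m.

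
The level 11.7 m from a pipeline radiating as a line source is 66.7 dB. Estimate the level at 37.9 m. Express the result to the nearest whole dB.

For a line source, L₂ = L₁ − 10·log₁₀(r₂/r₁).
L₂ = 66.7 − 10·log₁₀(37.9/11.7) = 66.7 − 5.105 = 61.60 dB.

62 dB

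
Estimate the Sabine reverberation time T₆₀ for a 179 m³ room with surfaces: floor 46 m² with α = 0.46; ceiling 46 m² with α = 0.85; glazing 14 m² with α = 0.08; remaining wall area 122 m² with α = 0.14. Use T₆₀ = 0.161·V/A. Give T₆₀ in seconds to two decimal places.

A = Σ Sᵢαᵢ = 46·0.46 + 46·0.85 + 14·0.08 + 122·0.14 = 78.46 m².
T₆₀ = 0.161·V/A = 0.161·179/78.46 = 0.367 s.

0.37 s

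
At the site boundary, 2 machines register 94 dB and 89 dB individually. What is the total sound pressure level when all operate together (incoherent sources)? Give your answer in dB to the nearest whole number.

95 dB

For uncorrelated sources the intensities add, so convert each level to linear form, sum, and take 10·log₁₀ of the total.
Σ 10^(L/10) = 10^(94/10) + 10^(89/10) = 3.306e+09.
L_total = 10·log₁₀(3.306e+09) = 95.19 dB.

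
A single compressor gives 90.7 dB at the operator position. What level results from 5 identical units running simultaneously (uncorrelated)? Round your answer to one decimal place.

With 5 equal, uncorrelated contributions the intensity is 5× that of one unit, giving a rise of 10·log₁₀ 5.
L_total = 90.7 + 10·log₁₀(5) = 90.7 + 6.990 = 97.69 dB.

97.7 dB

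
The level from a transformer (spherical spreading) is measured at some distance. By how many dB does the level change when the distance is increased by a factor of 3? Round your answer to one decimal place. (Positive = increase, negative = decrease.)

A point source loses 6 dB per doubling of distance; generally ΔL = −20·log₁₀(r₂/r₁).
ΔL = −20·log₁₀(3) = -9.54 dB.

-9.5 dB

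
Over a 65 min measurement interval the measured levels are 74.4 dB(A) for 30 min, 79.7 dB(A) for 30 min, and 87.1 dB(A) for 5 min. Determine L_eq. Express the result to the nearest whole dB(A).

80 dB(A)

Weight each interval's intensity by its duration and average over T = 65 min:
Σ tᵢ·10^(Lᵢ/10) = 30·10^(74.4/10) + 30·10^(79.7/10) + 5·10^(87.1/10) = 6.190e+09.
L_eq = 10·log₁₀(6.190e+09/65) = 79.79 dB(A).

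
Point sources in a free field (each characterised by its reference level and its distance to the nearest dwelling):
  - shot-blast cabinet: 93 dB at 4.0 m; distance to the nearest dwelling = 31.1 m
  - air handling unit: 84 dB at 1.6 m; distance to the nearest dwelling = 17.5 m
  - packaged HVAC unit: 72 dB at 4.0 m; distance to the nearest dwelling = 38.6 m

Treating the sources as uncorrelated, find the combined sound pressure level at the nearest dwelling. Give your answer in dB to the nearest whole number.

Apply inverse-square spreading to bring every level to the receiver, then sum 10^(L/10).
shot-blast cabinet: 93 − 20·log₁₀(31.1/4.0) = 93 − 17.81 = 75.19 dB.
air handling unit: 84 − 20·log₁₀(17.5/1.6) = 84 − 20.78 = 63.22 dB.
packaged HVAC unit: 72 − 20·log₁₀(38.6/4.0) = 72 − 19.69 = 52.31 dB.
Σ 10^(L/10) = 3.528e+07 → L_total = 10·log₁₀(3.528e+07) = 75.47 dB.

75 dB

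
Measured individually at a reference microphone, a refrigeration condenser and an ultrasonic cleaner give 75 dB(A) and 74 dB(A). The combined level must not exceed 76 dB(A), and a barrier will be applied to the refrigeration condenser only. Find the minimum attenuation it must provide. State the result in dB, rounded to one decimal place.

Everything except the refrigeration condenser sums to 10^(74/10) = 2.512e+07 in linear terms, 74.00 dB(A).
To meet 76 dB(A) overall, the treated refrigeration condenser may contribute at most 10^(76/10) − 2.512e+07 = 1.469e+07, i.e. 71.67 dB(A).
Required insertion loss = 75 − 71.67 = 3.33 dB.

3.3 dB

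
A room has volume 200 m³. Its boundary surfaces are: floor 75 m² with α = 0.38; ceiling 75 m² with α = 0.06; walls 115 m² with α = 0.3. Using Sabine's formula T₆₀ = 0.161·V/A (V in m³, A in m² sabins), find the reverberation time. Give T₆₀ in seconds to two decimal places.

0.48 s

Total absorption A = 75·0.38 + 75·0.06 + 115·0.3 = 67.50 m² sabins.
T₆₀ = 0.161·V/A = 0.161·200/67.50 = 0.477 s.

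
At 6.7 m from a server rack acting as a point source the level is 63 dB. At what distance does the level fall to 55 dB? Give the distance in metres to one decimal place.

For a point source L₁ − L₂ = 20·log₁₀(r₂/r₁), so r₂ = r₁·10^((L₁−L₂)/20).
r₂ = 6.7·10^((63−55)/20) = 6.7·10^(8.0/20) = 16.83 m.

16.8 m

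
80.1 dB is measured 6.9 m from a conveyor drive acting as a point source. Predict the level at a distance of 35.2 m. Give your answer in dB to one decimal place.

For a point source, L₂ = L₁ − 20·log₁₀(r₂/r₁).
L₂ = 80.1 − 20·log₁₀(35.2/6.9) = 80.1 − 14.154 = 65.95 dB.

65.9 dB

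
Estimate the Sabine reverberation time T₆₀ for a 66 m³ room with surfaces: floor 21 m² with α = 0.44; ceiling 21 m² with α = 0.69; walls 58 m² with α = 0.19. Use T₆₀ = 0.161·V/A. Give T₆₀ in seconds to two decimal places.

Summing Sᵢαᵢ: 21·0.44 + 21·0.69 + 58·0.19 = 34.75 m².
T₆₀ = 0.161·V/A = 0.161·66/34.75 = 0.306 s.

0.31 s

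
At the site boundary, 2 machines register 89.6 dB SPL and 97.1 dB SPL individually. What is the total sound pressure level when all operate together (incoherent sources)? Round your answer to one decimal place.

For uncorrelated sources the intensities add, so convert each level to linear form, sum, and take 10·log₁₀ of the total.
Σ 10^(L/10) = 10^(89.6/10) + 10^(97.1/10) = 6.041e+09.
L_total = 10·log₁₀(6.041e+09) = 97.81 dB SPL.

97.8 dB SPL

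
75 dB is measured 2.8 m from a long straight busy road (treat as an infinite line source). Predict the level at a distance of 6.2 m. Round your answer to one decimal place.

71.5 dB

For a line source, L₂ = L₁ − 10·log₁₀(r₂/r₁).
L₂ = 75 − 10·log₁₀(6.2/2.8) = 75 − 3.452 = 71.55 dB.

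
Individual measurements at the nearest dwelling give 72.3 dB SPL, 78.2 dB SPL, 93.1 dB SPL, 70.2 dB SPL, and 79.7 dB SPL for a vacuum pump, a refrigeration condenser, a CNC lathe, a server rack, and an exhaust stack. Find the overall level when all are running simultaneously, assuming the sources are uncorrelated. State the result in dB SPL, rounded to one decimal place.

93.5 dB SPL

Incoherent sources combine by intensity addition: L_total = 10·log₁₀(Σ 10^(L_i/10)).
Σ 10^(L/10) = 10^(72.3/10) + 10^(78.2/10) + 10^(93.1/10) + 10^(70.2/10) + 10^(79.7/10) = 2.229e+09.
L_total = 10·log₁₀(2.229e+09) = 93.48 dB SPL.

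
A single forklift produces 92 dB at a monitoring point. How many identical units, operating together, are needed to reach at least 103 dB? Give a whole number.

13

N identical sources give L₁ + 10·log₁₀ N, so require 10·log₁₀ N ≥ 103 − 92 = 11.0 dB.
N ≥ 10^(11.0/10) = 12.589, so N = 13.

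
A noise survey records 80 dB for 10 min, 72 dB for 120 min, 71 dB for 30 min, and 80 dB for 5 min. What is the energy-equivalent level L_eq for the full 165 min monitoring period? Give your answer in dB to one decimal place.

The energy average is taken in the linear domain: L_eq = 10·log₁₀[(Σ tᵢ·10^(Lᵢ/10))/T], T = 165 min.
Σ tᵢ·10^(Lᵢ/10) = 10·10^(80/10) + 120·10^(72/10) + 30·10^(71/10) + 5·10^(80/10) = 3.780e+09.
L_eq = 10·log₁₀(3.780e+09/165) = 73.60 dB.

73.6 dB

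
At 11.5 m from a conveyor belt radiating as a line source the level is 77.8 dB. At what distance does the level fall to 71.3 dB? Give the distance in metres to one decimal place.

51.4 m

For a line source L₁ − L₂ = 10·log₁₀(r₂/r₁), so r₂ = r₁·10^((L₁−L₂)/10).
r₂ = 11.5·10^((77.8−71.3)/10) = 11.5·10^(6.5/10) = 51.37 m.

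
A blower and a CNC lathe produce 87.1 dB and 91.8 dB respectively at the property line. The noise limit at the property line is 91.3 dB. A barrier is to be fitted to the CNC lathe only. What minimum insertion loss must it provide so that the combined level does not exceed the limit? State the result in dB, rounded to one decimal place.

Everything except the CNC lathe sums to 10^(87.1/10) = 5.129e+08 in linear terms, 87.10 dB.
To meet 91.3 dB overall, the treated CNC lathe may contribute at most 10^(91.3/10) − 5.129e+08 = 8.361e+08, i.e. 89.22 dB.
So the CNC lathe must be reduced from 91.8 to 89.22 dB: IL = 2.58 dB.

2.6 dB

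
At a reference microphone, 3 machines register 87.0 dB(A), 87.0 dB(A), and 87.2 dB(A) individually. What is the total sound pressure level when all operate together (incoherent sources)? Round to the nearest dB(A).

For uncorrelated sources the intensities add, so convert each level to linear form, sum, and take 10·log₁₀ of the total.
Σ 10^(L/10) = 10^(87.0/10) + 10^(87.0/10) + 10^(87.2/10) = 1.527e+09.
L_total = 10·log₁₀(1.527e+09) = 91.84 dB(A).

92 dB(A)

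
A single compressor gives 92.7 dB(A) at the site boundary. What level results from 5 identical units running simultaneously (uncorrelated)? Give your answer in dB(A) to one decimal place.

99.7 dB(A)

L_total = L₁ + 10·log₁₀ N for N identical incoherent sources.
L_total = 92.7 + 10·log₁₀(5) = 92.7 + 6.990 = 99.69 dB(A).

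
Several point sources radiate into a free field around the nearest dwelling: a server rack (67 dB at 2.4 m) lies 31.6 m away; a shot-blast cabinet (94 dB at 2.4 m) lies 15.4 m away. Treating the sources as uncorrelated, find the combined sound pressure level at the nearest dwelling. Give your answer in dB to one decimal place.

First find each source's level at the receiver (point-source: −20·log₁₀(r/r_ref)), then combine on an intensity basis.
server rack: 67 − 20·log₁₀(31.6/2.4) = 67 − 22.39 = 44.61 dB.
shot-blast cabinet: 94 − 20·log₁₀(15.4/2.4) = 94 − 16.15 = 77.85 dB.
Σ 10^(L/10) = 6.104e+07 → L_total = 10·log₁₀(6.104e+07) = 77.86 dB.

77.9 dB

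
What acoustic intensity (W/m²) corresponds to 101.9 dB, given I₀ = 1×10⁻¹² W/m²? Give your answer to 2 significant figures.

0.015 W/m²

L = 10·log₁₀(I/I₀) ⇒ I = I₀·10^(L/10) = 10⁻¹² × 10^10.19.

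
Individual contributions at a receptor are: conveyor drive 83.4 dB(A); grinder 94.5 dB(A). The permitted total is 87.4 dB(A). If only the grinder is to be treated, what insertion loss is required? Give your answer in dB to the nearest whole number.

9 dB

The untreated sources together contribute 10^(83.4/10) = 2.188e+08, i.e. 83.40 dB(A).
The limit corresponds to 10^(87.4/10) = 5.495e+08; subtracting the fixed part leaves 3.308e+08 for the grinder, i.e. 85.20 dB(A).
Required insertion loss = 94.5 − 85.20 = 9.30 dB.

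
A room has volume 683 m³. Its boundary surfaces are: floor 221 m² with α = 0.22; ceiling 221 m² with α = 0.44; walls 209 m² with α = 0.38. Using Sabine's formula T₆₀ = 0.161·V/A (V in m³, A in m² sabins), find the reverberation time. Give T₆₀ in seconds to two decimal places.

Total absorption A = 221·0.22 + 221·0.44 + 209·0.38 = 225.28 m² sabins.
T₆₀ = 0.161 × 683 / 225.28 = 0.488 s.

0.49 s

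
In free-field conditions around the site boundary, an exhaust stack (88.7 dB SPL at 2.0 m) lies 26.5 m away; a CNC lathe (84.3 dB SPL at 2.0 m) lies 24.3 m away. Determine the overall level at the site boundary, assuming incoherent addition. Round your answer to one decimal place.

67.8 dB SPL

First find each source's level at the receiver (point-source: −20·log₁₀(r/r_ref)), then combine on an intensity basis.
exhaust stack: 88.7 − 20·log₁₀(26.5/2.0) = 88.7 − 22.44 = 66.26 dB SPL.
CNC lathe: 84.3 − 20·log₁₀(24.3/2.0) = 84.3 − 21.69 = 62.61 dB SPL.
Σ 10^(L/10) = 6.046e+06 → L_total = 10·log₁₀(6.046e+06) = 67.81 dB SPL.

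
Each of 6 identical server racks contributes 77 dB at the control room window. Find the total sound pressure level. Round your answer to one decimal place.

L_total = L₁ + 10·log₁₀ N for N identical incoherent sources.
L_total = 77 + 10·log₁₀(6) = 77 + 7.782 = 84.78 dB.

84.8 dB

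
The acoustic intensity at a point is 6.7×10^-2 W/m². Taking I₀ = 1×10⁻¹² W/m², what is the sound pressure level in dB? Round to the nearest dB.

Dividing by I₀ shifts the exponent by 12: I/I₀ = 6.7×10^10.
L = 10·(0.8261 + 10) = 108.26 dB.

108 dB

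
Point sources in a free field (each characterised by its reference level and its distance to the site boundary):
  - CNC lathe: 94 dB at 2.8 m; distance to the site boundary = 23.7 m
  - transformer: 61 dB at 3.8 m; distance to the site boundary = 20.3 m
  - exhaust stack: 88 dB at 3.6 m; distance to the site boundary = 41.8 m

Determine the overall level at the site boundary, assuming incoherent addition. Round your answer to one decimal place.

76.0 dB

Propagate each source to the receiver with L = L_ref − 20·log₁₀(r/r_ref), then add intensities.
CNC lathe: 94 − 20·log₁₀(23.7/2.8) = 94 − 18.55 = 75.45 dB.
transformer: 61 − 20·log₁₀(20.3/3.8) = 61 − 14.55 = 46.45 dB.
exhaust stack: 88 − 20·log₁₀(41.8/3.6) = 88 − 21.30 = 66.70 dB.
Σ 10^(L/10) = 3.978e+07 → L_total = 10·log₁₀(3.978e+07) = 76.00 dB.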